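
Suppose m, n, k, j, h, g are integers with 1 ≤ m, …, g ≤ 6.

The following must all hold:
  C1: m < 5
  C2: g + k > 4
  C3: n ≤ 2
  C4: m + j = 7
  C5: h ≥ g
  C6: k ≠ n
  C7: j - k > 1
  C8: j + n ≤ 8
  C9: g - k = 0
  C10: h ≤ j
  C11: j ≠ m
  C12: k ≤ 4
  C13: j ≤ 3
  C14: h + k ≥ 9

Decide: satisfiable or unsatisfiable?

Unsatisfiable

From constraints 10 and 13: h ≤ j ≤ 3. From constraint 12: k ≤ 4. Hence h + k ≤ 7. But constraint 14 requires h + k ≥ 9, and 9 > 7. Contradiction.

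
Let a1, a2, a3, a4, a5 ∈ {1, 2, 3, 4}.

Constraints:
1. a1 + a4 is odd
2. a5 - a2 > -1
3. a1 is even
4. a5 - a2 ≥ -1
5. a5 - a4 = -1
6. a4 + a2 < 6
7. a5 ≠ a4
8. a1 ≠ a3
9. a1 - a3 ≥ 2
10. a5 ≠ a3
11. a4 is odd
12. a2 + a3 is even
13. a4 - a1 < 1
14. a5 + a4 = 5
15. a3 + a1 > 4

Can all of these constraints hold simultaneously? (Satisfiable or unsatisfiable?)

Satisfiable

Setting (a1, a2, a3, a4, a5) = (4, 1, 1, 3, 2) satisfies everything: constraint 2: a5 - a2 = 1; constraint 4: a5 - a2 = 1, and the others follow.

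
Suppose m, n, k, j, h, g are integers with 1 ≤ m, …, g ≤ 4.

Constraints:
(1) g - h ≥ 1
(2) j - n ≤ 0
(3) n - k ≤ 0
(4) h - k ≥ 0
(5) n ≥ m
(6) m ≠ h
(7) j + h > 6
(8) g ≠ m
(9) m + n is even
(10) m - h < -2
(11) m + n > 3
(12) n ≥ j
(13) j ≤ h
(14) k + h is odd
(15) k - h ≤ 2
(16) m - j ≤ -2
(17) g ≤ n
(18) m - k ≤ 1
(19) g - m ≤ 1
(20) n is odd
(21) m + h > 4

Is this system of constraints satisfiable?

Unsatisfiable

Constraints 1, 2, 3, 4, 16, and 19 give h − k ≥ 0, k − n ≥ 0, n − j ≥ 0, j − m ≥ 2, m − g ≥ -1, g − h ≥ 1.
Adding all 6 inequalities: the left sides telescope to 0, and the right sides sum to 0 + 0 + 0 + 2 + (-1) + 1 = 2. So 0 ≥ 2, which is false.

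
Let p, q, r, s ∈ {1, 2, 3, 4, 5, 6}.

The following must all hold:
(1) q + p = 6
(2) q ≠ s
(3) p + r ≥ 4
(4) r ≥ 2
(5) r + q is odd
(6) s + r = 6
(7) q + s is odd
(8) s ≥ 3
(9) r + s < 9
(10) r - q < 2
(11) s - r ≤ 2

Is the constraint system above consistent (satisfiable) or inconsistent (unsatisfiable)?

Try p = 5, q = 1, r = 2, s = 4.
Check constraint 1: q + p = 6; constraint 3: p + r = 7; constraint 6: s + r = 6. The remaining constraints are straightforward to verify.

Satisfiable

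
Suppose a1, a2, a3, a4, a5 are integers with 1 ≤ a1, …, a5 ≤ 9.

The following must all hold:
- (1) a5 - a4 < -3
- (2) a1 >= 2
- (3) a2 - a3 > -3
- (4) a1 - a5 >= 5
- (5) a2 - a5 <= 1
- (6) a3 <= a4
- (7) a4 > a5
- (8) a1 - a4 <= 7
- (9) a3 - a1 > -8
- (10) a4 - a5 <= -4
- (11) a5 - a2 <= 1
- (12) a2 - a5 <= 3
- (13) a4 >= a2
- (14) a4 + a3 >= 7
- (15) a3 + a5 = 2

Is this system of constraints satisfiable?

Constraints 4, 8, and 10 give a5 − a4 ≥ 4, a4 − a1 ≥ -7, a1 − a5 ≥ 5.
Adding all 3 inequalities: the left sides telescope to 0, and the right sides sum to 4 + (-7) + 5 = 2. So 0 ≥ 2, which is false.

Unsatisfiable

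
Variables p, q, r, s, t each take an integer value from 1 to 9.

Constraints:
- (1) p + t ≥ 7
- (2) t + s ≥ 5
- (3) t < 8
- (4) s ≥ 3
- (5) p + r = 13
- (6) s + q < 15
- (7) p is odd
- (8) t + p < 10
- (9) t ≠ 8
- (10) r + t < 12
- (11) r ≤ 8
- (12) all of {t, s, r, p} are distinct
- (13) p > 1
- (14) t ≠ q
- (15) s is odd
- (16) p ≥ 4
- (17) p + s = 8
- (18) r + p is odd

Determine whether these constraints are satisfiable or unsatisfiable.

Satisfiable

Try p = 5, q = 9, r = 8, s = 3, t = 2.
Check constraint 1: p + t = 7; constraint 2: t + s = 5. The remaining constraints are straightforward to verify.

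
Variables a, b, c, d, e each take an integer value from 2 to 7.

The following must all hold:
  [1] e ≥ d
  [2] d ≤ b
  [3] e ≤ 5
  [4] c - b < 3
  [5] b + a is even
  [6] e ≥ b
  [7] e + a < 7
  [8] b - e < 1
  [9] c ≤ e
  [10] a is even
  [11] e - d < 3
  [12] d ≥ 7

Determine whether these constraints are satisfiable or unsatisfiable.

Unsatisfiable

From constraint 12: d ≥ 7. From constraints 1 and 3: d ≤ e and e ≤ 5, so d ≤ 5. But 5 < 7, so no value of d works.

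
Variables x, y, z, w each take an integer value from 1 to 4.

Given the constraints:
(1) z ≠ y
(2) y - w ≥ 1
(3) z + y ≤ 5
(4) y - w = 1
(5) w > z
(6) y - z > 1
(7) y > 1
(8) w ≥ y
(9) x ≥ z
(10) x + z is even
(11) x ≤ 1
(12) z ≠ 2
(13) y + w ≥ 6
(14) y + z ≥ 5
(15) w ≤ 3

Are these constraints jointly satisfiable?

Unsatisfiable

From constraints 8 and 15: y ≤ w ≤ 3. From constraints 9 and 11: z ≤ x ≤ 1. Hence y + z ≤ 4. But constraint 14 requires y + z ≥ 5, and 5 > 4. Contradiction.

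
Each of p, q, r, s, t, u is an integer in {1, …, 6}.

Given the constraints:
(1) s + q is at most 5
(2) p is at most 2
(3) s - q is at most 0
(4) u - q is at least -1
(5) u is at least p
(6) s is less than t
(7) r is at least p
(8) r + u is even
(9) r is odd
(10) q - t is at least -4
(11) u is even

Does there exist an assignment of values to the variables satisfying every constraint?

Unsatisfiable

Constraint 9 makes r odd and constraint 11 makes u even, so r + u must be odd. Constraint 8 says r + u is even — contradiction.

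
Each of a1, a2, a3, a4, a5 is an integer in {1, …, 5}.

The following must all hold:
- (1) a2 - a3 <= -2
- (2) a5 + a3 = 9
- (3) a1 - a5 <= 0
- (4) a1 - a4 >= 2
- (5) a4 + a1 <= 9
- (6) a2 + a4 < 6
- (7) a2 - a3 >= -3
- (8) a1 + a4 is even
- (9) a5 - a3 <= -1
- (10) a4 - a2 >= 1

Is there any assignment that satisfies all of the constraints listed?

Unsatisfiable

Constraints 3, 4, 7, 9, and 10 give a3 − a5 ≥ 1, a5 − a1 ≥ 0, a1 − a4 ≥ 2, a4 − a2 ≥ 1, a2 − a3 ≥ -3.
Adding all 5 inequalities: the left sides telescope to 0, and the right sides sum to 1 + 0 + 2 + 1 + (-3) = 1. So 0 ≥ 1, which is false.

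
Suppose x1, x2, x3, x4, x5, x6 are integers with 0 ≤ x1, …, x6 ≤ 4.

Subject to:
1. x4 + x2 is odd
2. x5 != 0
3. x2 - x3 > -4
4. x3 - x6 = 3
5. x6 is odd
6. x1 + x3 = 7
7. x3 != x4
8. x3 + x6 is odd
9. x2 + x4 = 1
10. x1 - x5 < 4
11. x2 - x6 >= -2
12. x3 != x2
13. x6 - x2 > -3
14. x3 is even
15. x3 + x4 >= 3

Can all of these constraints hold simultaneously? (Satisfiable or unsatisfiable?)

Setting (x1, x2, x3, x4, x5, x6) = (3, 1, 4, 0, 1, 1) satisfies everything: constraint 3: x2 - x3 = -3; constraint 4: x3 - x6 = 3, and the others follow.

Satisfiable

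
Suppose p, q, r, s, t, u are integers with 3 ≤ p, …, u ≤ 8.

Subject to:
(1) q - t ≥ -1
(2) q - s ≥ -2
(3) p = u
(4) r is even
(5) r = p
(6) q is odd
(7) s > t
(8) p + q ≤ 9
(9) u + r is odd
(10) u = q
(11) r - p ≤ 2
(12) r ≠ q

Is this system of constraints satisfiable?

From constraints 3, 5, and 10, r = p = u = q, so r = q. But constraint 12 says r ≠ q. Contradiction.

Unsatisfiable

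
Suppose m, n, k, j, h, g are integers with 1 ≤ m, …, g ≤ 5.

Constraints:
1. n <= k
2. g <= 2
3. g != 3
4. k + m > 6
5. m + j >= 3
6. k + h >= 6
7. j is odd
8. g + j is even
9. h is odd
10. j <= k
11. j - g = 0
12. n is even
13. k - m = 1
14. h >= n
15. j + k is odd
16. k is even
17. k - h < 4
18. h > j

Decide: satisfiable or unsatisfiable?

Satisfiable

Setting (m, n, k, j, h, g) = (3, 2, 4, 1, 3, 1) satisfies everything: constraint 4: k + m = 7; constraint 5: m + j = 4; constraint 6: k + h = 7, and the others follow.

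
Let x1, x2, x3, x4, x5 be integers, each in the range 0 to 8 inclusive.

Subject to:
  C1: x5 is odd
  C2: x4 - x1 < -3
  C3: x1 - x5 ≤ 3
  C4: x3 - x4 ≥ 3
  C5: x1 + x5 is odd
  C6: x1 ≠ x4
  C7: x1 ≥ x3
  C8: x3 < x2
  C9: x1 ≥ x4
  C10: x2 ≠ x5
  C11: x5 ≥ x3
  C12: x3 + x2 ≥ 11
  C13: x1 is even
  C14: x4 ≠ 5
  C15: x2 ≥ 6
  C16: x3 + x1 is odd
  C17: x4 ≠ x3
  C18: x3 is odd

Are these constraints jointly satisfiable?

Setting (x1, x2, x3, x4, x5) = (8, 6, 5, 2, 5) satisfies everything: constraint 2: x4 - x1 = -6; constraint 3: x1 - x5 = 3, and the others follow.

Satisfiable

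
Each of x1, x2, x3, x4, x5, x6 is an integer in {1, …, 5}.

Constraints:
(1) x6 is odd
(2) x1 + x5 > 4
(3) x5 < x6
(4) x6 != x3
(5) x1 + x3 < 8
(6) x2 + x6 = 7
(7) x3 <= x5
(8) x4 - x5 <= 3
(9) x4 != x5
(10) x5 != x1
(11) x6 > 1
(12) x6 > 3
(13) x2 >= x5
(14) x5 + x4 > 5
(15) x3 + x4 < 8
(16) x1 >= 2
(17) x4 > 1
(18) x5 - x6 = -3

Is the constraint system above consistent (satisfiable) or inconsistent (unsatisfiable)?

Satisfiable

Take x1 = 5, x2 = 2, x3 = 2, x4 = 4, x5 = 2, x6 = 5. Then constraint 2: x1 + x5 = 7; constraint 5: x1 + x3 = 7; constraint 6: x2 + x6 = 7, and every other listed constraint is also met.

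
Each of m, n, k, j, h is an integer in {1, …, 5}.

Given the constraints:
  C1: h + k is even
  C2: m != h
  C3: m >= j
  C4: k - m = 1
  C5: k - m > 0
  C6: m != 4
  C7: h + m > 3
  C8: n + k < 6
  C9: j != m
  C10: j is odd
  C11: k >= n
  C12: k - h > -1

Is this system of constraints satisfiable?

Satisfiable

The assignment m = 2, n = 1, k = 3, j = 1, h = 3 works:
  constraint 4 holds since k - m = 1.
  constraint 5 holds since k - m = 1.
  constraint 7 holds since h + m = 5.
The rest check out directly.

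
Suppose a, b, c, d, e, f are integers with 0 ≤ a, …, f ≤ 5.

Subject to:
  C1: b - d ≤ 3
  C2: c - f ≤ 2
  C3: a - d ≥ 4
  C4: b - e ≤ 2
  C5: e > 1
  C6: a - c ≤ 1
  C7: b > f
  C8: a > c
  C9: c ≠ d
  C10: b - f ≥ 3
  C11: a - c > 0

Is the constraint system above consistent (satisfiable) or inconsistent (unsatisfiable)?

Constraints 1, 2, 3, 6, and 10 give d − b ≥ -3, b − f ≥ 3, f − c ≥ -2, c − a ≥ -1, a − d ≥ 4.
Adding all 5 inequalities: the left sides telescope to 0, and the right sides sum to (-3) + 3 + (-2) + (-1) + 4 = 1. So 0 ≥ 1, which is false.

Unsatisfiable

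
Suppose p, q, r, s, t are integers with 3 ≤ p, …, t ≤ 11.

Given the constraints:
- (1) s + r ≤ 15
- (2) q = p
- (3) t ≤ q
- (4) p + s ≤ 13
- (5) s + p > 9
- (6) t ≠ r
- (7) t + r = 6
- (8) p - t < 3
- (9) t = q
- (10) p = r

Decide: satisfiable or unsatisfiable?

From constraints 2, 9, and 10, t = q = p = r, so t = r. But constraint 6 says t ≠ r. Contradiction.

Unsatisfiable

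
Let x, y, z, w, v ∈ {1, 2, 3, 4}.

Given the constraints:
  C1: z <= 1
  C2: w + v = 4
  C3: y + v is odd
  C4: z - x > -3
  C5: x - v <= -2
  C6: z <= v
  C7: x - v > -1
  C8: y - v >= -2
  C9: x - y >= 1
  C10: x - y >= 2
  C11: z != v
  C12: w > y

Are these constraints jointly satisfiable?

Unsatisfiable

Constraints 5, 8, and 10 give y − v ≥ -2, v − x ≥ 2, x − y ≥ 2.
Adding all 3 inequalities: the left sides telescope to 0, and the right sides sum to (-2) + 2 + 2 = 2. So 0 ≥ 2, which is false.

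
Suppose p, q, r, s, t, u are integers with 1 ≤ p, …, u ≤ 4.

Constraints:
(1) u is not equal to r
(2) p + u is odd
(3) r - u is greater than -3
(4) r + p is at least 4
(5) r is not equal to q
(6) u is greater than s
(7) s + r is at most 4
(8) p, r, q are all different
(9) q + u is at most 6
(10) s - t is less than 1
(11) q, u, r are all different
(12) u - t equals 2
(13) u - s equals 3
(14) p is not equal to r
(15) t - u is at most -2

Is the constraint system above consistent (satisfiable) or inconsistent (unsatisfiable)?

Satisfiable

Setting (p, q, r, s, t, u) = (3, 1, 2, 1, 2, 4) satisfies everything: constraint 3: r - u = -2; constraint 4: r + p = 5, and the others follow.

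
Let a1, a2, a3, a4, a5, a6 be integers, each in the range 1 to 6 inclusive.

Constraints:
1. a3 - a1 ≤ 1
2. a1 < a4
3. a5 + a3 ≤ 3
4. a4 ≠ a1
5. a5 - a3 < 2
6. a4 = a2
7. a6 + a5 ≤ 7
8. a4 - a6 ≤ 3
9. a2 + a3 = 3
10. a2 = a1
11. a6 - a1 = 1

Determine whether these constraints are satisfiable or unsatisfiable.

From constraints 6 and 10, a4 = a2 = a1, so a4 = a1. But constraint 4 says a4 ≠ a1. Contradiction.

Unsatisfiable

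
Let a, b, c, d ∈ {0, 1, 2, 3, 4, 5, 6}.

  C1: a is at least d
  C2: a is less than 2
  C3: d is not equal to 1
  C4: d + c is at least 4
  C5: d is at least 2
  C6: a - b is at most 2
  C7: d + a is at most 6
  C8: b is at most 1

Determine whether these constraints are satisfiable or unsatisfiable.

Unsatisfiable

From constraints 1 and 5: a ≥ d and d ≥ 2, so a ≥ 2. From constraint 2: a ≤ 1. But 1 < 2, so no value of a works.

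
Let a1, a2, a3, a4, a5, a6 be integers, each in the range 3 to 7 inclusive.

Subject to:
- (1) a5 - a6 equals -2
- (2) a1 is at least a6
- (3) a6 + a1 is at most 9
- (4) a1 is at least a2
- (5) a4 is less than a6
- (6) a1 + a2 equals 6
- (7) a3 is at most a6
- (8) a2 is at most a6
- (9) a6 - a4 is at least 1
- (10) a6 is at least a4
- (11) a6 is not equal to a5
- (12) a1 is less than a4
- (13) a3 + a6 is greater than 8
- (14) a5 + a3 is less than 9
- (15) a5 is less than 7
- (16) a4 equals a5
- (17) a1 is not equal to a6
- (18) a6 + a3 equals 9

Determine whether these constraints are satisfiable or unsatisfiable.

Constraints 2, 5, and 12 give a6 ≤ a1, a1 < a4, a4 < a6. Chaining: a6 ≤ a1 < a4 < a6, which forces a6 < a6 — impossible.

Unsatisfiable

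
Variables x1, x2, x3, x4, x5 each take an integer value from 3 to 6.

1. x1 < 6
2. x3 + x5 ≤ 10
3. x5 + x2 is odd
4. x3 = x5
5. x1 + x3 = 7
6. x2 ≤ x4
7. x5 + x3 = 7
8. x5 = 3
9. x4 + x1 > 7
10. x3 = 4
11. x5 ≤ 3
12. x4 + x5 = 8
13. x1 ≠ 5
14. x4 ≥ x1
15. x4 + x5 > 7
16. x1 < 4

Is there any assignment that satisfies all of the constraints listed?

Unsatisfiable

Constraint 10 fixes x3 = 4 and constraint 8 fixes x5 = 3, but constraint 4 requires x3 = x5. Since 4 ≠ 3, contradiction.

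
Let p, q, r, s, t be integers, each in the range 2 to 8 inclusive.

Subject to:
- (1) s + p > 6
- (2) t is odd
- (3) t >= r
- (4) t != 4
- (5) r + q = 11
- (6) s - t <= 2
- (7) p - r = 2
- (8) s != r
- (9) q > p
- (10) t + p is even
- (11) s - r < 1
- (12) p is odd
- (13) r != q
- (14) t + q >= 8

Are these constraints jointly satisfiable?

Satisfiable

Take p = 5, q = 8, r = 3, s = 2, t = 3. Then constraint 1: s + p = 7; constraint 5: r + q = 11; constraint 6: s - t = -1, and every other listed constraint is also met.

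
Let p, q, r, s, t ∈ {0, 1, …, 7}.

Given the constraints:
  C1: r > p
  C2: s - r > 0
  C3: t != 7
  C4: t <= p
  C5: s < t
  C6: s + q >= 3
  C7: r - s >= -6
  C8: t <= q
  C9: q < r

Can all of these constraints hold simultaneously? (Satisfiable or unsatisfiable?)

Constraints 2, 5, 8, and 9 give s < t, t ≤ q, q < r, r < s. Chaining: s < t ≤ q < r < s, which forces s < s — impossible.

Unsatisfiable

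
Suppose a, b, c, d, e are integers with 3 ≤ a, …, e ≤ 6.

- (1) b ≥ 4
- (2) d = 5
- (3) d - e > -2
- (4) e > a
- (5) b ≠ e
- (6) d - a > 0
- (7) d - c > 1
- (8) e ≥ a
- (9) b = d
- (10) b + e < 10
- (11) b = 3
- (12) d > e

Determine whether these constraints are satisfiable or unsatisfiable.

Unsatisfiable

Constraint 11 fixes b = 3 and constraint 2 fixes d = 5, but constraint 9 requires b = d. Since 3 ≠ 5, contradiction.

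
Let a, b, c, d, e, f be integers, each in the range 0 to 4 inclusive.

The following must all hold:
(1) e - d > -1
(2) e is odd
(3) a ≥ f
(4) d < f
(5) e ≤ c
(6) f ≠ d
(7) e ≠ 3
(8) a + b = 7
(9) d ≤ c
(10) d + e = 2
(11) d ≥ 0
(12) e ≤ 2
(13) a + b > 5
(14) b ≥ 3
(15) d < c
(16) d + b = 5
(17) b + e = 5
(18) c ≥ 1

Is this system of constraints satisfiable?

Satisfiable

Try a = 3, b = 4, c = 2, d = 1, e = 1, f = 3.
Check constraint 1: e - d = 0; constraint 8: a + b = 7; constraint 10: d + e = 2. The remaining constraints are straightforward to verify.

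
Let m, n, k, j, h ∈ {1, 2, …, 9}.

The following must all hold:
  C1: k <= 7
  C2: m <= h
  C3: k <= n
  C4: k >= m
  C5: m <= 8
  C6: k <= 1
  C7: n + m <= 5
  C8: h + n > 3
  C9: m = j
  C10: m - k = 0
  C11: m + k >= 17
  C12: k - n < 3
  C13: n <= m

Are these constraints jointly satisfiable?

From constraint 5: m ≤ 8. From constraint 1: k ≤ 7. Hence m + k ≤ 15. But constraint 11 requires m + k ≥ 17, and 17 > 15. Contradiction.

Unsatisfiable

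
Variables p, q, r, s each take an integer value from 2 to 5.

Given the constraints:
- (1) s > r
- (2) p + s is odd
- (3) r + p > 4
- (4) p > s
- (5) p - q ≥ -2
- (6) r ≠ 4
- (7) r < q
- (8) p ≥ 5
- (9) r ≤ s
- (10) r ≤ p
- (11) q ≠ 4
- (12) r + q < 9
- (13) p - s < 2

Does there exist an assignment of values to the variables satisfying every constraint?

Satisfiable

The assignment p = 5, q = 5, r = 2, s = 4 works:
  constraint 3 holds since r + p = 7.
  constraint 5 holds since p - q = 0.
  constraint 12 holds since r + q = 7.
The rest check out directly.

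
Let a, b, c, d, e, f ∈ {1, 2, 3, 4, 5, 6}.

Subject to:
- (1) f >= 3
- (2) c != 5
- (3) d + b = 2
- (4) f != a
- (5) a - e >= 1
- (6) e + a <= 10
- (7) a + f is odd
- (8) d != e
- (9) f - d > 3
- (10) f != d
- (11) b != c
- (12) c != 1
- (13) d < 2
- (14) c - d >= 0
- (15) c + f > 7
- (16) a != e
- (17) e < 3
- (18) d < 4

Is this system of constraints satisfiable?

The assignment a = 6, b = 1, c = 4, d = 1, e = 2, f = 5 works:
  constraint 3 holds since d + b = 2.
  constraint 5 holds since a - e = 4.
The rest check out directly.

Satisfiable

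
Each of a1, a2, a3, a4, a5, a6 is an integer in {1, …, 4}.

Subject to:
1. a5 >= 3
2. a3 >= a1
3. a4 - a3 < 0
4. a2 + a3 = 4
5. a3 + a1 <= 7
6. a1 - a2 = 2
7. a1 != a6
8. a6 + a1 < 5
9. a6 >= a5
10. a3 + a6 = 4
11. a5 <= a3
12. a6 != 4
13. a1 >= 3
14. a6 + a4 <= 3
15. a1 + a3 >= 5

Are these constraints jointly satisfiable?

Unsatisfiable

From constraints 2 and 13: a3 ≥ a1 ≥ 3. From constraints 1 and 9: a6 ≥ a5 ≥ 3. Hence a3 + a6 ≥ 6. But constraint 10 requires a3 + a6 = 4, and 4 < 6. Contradiction.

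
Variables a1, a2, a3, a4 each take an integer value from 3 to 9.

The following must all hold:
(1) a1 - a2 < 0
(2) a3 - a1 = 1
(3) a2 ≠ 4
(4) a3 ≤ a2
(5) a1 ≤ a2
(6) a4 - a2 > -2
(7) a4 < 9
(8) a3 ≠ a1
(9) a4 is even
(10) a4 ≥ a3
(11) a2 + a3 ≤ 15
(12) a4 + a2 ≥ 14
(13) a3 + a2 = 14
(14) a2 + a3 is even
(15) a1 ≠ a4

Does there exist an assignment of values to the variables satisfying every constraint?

Satisfiable

The assignment a1 = 5, a2 = 8, a3 = 6, a4 = 8 works:
  constraint 1 holds since a1 - a2 = -3.
  constraint 2 holds since a3 - a1 = 1.
The rest check out directly.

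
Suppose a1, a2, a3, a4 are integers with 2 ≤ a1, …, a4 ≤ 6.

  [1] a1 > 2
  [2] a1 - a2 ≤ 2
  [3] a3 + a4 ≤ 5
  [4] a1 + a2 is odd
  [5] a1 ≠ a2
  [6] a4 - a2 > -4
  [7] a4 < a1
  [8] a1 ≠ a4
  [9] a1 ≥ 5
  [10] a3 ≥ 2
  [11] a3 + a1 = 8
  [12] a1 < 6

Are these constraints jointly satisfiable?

Satisfiable

Setting (a1, a2, a3, a4) = (5, 4, 3, 2) satisfies everything: constraint 2: a1 - a2 = 1; constraint 3: a3 + a4 = 5, and the others follow.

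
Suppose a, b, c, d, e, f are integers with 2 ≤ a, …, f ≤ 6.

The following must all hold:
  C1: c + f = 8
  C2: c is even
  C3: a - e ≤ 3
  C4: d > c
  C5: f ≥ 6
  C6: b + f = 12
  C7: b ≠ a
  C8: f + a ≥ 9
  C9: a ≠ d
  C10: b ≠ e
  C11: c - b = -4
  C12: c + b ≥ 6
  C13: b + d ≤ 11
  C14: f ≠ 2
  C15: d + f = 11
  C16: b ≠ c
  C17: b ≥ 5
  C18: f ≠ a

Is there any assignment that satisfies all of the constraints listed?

Take a = 4, b = 6, c = 2, d = 5, e = 2, f = 6. Then constraint 1: c + f = 8; constraint 3: a - e = 2, and every other listed constraint is also met.

Satisfiable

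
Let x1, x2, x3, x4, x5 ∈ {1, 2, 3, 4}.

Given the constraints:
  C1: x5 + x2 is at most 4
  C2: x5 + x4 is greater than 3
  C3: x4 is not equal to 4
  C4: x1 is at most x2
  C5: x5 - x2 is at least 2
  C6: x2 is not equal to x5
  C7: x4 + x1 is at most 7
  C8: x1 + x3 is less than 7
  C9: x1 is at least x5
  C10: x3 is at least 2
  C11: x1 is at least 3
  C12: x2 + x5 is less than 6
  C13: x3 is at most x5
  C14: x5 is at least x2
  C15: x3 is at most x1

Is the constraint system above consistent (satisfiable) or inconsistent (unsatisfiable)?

From constraints 10 and 13: x5 ≥ x3 ≥ 2. From constraints 4 and 11: x2 ≥ x1 ≥ 3. Hence x5 + x2 ≥ 5. But constraint 1 requires x5 + x2 ≤ 4, and 4 < 5. Contradiction.

Unsatisfiable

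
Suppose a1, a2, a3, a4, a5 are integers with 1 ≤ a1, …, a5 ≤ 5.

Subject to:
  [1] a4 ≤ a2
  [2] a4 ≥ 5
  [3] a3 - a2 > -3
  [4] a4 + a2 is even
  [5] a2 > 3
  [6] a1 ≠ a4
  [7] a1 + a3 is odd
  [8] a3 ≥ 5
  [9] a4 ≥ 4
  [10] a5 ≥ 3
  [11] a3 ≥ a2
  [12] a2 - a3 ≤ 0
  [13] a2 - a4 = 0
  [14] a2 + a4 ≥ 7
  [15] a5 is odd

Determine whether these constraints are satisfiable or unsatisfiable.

Satisfiable

Setting (a1, a2, a3, a4, a5) = (2, 5, 5, 5, 5) satisfies everything: constraint 3: a3 - a2 = 0; constraint 12: a2 - a3 = 0; constraint 13: a2 - a4 = 0, and the others follow.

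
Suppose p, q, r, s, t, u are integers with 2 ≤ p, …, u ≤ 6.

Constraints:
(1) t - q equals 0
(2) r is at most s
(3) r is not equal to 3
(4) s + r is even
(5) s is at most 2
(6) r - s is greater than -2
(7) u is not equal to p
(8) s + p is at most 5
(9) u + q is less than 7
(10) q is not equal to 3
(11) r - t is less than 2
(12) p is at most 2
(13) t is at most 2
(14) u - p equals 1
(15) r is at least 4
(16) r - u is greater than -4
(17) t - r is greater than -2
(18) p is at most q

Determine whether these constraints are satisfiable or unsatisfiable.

Unsatisfiable

From constraints 2 and 15: s ≥ r and r ≥ 4, so s ≥ 4. From constraint 5: s ≤ 2. But 2 < 4, so no value of s works.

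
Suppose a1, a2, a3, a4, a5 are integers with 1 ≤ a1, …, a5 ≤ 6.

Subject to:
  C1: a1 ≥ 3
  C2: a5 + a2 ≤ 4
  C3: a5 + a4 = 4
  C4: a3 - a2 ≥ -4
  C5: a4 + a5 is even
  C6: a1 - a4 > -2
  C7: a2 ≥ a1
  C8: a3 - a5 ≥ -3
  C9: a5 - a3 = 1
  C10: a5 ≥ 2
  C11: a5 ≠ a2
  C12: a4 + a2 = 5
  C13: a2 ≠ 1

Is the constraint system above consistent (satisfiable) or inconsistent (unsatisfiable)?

From constraint 10: a5 ≥ 2. From constraints 1 and 7: a2 ≥ a1 ≥ 3. Hence a5 + a2 ≥ 5. But constraint 2 requires a5 + a2 ≤ 4, and 4 < 5. Contradiction.

Unsatisfiable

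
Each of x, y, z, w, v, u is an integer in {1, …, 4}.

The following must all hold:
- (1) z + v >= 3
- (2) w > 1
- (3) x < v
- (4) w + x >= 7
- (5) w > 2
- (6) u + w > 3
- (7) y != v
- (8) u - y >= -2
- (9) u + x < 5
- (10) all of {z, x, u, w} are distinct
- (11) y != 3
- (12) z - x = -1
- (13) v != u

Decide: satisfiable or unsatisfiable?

Setting (x, y, z, w, v, u) = (3, 1, 2, 4, 4, 1) satisfies everything: constraint 1: z + v = 6; constraint 4: w + x = 7, and the others follow.

Satisfiable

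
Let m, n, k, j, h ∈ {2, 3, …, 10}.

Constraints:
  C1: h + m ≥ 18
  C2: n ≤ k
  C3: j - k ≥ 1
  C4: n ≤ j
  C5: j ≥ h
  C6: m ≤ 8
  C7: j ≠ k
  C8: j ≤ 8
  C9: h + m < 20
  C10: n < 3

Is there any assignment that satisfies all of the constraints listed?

From constraints 5 and 8: h ≤ j ≤ 8. From constraint 6: m ≤ 8. Hence h + m ≤ 16. But constraint 1 requires h + m ≥ 18, and 18 > 16. Contradiction.

Unsatisfiable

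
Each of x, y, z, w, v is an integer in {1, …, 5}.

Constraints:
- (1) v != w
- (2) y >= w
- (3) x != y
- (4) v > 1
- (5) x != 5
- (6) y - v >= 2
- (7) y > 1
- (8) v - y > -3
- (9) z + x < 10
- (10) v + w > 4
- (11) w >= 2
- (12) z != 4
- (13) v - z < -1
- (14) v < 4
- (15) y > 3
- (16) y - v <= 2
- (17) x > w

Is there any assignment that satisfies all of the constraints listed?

One satisfying assignment is x = 3, y = 5, z = 5, w = 2, v = 3.
For the less obvious constraints — constraint 6: y - v = 2; constraint 8: v - y = -2; constraint 9: z + x = 8 — and the others hold by inspection.

Satisfiable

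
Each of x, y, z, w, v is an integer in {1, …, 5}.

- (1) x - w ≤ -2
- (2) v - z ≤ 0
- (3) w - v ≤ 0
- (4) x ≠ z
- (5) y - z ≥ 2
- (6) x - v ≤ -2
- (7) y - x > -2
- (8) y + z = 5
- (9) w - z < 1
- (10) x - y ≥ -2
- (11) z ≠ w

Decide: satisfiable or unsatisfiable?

Unsatisfiable

Constraints 1, 2, 3, 5, and 10 give w − x ≥ 2, x − y ≥ -2, y − z ≥ 2, z − v ≥ 0, v − w ≥ 0.
Adding all 5 inequalities: the left sides telescope to 0, and the right sides sum to 2 + (-2) + 2 + 0 + 0 = 2. So 0 ≥ 2, which is false.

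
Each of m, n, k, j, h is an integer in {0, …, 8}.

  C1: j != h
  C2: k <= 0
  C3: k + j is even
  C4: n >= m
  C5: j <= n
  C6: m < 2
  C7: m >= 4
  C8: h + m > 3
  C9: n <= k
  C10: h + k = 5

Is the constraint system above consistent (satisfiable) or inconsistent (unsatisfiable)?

From constraints 4 and 7: n ≥ m and m ≥ 4, so n ≥ 4. From constraints 2 and 9: n ≤ k and k ≤ 0, so n ≤ 0. But 0 < 4, so no value of n works.

Unsatisfiable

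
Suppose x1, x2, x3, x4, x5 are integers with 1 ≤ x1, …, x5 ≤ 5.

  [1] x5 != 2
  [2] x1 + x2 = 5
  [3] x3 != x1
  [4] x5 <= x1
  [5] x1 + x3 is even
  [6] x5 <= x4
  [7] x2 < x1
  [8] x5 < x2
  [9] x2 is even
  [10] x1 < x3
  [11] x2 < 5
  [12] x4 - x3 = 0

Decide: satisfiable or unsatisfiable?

Try x1 = 3, x2 = 2, x3 = 5, x4 = 5, x5 = 1.
Check constraint 2: x1 + x2 = 5; constraint 5: x1 + x3 = 8 is even; constraint 12: x4 - x3 = 0. The remaining constraints are straightforward to verify.

Satisfiable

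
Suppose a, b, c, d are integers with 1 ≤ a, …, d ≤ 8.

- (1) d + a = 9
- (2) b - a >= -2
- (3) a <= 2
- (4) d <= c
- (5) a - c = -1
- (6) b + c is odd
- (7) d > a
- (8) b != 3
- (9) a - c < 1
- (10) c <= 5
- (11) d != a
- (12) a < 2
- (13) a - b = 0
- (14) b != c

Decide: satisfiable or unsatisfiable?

From constraints 4 and 10: d ≤ c ≤ 5. From constraint 3: a ≤ 2. Hence d + a ≤ 7. But constraint 1 requires d + a = 9, and 9 > 7. Contradiction.

Unsatisfiable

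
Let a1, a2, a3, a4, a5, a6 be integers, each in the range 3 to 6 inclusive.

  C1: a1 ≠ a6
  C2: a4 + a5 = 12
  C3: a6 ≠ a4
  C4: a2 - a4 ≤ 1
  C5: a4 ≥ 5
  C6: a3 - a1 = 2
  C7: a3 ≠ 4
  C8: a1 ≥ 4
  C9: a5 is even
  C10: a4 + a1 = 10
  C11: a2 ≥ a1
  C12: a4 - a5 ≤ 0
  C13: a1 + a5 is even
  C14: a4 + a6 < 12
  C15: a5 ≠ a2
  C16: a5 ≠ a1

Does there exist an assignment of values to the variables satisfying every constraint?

Satisfiable

Try a1 = 4, a2 = 4, a3 = 6, a4 = 6, a5 = 6, a6 = 3.
Check constraint 2: a4 + a5 = 12; constraint 4: a2 - a4 = -2. The remaining constraints are straightforward to verify.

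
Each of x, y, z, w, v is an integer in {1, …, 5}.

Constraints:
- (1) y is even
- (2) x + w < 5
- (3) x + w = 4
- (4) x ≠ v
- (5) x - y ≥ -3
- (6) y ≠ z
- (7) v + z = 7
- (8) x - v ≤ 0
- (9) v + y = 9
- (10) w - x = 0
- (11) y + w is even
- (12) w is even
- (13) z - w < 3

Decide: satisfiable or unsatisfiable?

Satisfiable

Try x = 2, y = 4, z = 2, w = 2, v = 5.
Check constraint 2: x + w = 4; constraint 3: x + w = 4. The remaining constraints are straightforward to verify.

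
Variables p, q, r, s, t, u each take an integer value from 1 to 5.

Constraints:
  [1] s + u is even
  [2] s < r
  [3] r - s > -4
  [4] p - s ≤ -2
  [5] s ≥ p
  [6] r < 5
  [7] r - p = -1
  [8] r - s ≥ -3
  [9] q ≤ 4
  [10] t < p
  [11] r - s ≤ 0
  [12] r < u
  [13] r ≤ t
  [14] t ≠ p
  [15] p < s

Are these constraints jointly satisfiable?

Constraints 2, 10, 13, and 15 give s < r, r ≤ t, t < p, p < s. Chaining: s < r ≤ t < p < s, which forces s < s — impossible.

Unsatisfiable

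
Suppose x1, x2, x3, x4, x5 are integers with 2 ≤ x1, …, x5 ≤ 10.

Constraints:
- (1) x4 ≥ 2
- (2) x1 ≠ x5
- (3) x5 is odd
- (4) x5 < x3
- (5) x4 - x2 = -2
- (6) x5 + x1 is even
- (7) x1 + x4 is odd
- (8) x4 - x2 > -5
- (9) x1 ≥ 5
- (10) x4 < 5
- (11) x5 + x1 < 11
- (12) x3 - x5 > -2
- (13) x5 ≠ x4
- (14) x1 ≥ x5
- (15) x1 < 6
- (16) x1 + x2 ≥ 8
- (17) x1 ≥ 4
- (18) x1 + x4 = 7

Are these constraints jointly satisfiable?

Satisfiable

Try x1 = 5, x2 = 4, x3 = 4, x4 = 2, x5 = 3.
Check constraint 5: x4 - x2 = -2; constraint 8: x4 - x2 = -2. The remaining constraints are straightforward to verify.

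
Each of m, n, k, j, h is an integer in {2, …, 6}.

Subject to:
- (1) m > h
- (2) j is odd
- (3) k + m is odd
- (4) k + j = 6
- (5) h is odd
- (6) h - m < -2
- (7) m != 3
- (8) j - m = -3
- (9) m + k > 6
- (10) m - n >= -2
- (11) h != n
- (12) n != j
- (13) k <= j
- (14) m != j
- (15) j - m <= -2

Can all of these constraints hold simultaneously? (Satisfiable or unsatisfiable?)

One satisfying assignment is m = 6, n = 5, k = 3, j = 3, h = 3.
For the less obvious constraints — constraint 4: k + j = 6; constraint 6: h - m = -3; constraint 8: j - m = -3 — and the others hold by inspection.

Satisfiable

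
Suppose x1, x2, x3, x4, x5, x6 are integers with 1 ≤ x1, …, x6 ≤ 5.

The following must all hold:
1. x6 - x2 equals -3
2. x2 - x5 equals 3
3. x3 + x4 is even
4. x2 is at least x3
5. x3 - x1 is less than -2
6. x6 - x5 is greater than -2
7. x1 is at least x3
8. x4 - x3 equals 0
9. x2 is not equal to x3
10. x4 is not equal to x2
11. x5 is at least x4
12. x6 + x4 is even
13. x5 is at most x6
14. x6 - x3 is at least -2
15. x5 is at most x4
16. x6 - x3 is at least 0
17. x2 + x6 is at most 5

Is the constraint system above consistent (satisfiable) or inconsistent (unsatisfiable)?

Satisfiable

Setting (x1, x2, x3, x4, x5, x6) = (4, 4, 1, 1, 1, 1) satisfies everything: constraint 1: x6 - x2 = -3; constraint 2: x2 - x5 = 3, and the others follow.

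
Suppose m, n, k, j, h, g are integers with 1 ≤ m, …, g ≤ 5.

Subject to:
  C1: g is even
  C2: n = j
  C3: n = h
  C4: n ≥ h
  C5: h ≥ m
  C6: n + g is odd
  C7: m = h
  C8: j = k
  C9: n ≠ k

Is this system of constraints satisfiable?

From constraints 2 and 8, n = j = k, so n = k. But constraint 9 says n ≠ k. Contradiction.

Unsatisfiable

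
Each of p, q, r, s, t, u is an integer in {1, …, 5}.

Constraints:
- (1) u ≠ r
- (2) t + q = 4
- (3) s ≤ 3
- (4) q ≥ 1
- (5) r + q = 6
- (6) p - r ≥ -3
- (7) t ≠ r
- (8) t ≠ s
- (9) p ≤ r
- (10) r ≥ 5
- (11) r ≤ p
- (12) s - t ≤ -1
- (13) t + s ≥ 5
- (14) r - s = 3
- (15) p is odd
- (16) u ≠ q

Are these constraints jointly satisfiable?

Satisfiable

One satisfying assignment is p = 5, q = 1, r = 5, s = 2, t = 3, u = 2.
For the less obvious constraints — constraint 2: t + q = 4; constraint 5: r + q = 6; constraint 6: p - r = 0 — and the others hold by inspection.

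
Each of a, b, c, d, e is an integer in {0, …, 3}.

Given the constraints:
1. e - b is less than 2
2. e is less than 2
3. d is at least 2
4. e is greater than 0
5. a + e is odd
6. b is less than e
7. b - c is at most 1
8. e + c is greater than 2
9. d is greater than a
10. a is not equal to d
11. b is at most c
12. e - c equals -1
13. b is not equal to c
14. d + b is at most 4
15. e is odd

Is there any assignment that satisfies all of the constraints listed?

Satisfiable

Setting (a, b, c, d, e) = (0, 0, 2, 2, 1) satisfies everything: constraint 1: e - b = 1; constraint 7: b - c = -2; constraint 8: e + c = 3, and the others follow.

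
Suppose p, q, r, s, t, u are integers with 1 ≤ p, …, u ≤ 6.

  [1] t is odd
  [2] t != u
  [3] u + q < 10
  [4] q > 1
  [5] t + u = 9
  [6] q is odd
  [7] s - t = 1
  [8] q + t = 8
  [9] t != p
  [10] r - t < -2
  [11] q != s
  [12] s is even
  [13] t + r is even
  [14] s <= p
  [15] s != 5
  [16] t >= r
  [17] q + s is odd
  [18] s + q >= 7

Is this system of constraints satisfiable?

The assignment p = 6, q = 3, r = 1, s = 6, t = 5, u = 4 works:
  constraint 3 holds since u + q = 7.
  constraint 5 holds since t + u = 9.
The rest check out directly.

Satisfiable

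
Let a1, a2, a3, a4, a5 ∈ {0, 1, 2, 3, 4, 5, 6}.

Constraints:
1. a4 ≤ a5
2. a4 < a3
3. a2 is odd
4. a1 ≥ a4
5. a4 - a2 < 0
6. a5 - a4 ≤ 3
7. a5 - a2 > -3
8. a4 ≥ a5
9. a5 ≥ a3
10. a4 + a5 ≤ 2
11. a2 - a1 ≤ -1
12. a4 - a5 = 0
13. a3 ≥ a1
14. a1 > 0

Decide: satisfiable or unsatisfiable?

Unsatisfiable

Constraints 5, 8, 9, 11, and 13 give a3 ≤ a5, a5 ≤ a4, a4 < a2, a2 < a1, a1 ≤ a3. Chaining: a3 ≤ a5 ≤ a4 < a2 < a1 ≤ a3, which forces a3 < a3 — impossible.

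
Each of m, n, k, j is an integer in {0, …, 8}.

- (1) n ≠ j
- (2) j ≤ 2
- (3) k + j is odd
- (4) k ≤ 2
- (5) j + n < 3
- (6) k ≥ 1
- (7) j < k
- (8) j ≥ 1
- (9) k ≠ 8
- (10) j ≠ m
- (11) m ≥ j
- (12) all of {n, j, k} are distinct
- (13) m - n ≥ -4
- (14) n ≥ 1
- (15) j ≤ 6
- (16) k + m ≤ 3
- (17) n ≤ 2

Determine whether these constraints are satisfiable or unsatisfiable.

Unsatisfiable

Constraints 2, 4, 6, 8, 14, and 17 confine each of n, j, k to the 2 values {1, 2}.
Constraint 12 requires all 3 of them to be distinct, but only 2 values are available — impossible by the pigeonhole principle.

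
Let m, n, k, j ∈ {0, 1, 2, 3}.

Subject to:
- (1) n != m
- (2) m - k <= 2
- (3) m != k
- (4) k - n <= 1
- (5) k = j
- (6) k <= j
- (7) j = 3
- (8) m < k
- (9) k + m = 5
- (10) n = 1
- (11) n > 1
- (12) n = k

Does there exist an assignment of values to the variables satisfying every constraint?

Constraint 10 fixes n = 1 and constraint 7 fixes j = 3. Constraints 5 and 12 give n = k = j, so n = j. But 1 ≠ 3 — contradiction.

Unsatisfiable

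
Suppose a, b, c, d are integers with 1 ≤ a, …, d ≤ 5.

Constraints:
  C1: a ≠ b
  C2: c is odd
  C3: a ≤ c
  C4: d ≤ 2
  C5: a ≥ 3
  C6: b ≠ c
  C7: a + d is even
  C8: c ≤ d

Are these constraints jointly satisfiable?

From constraints 3 and 5: c ≥ a and a ≥ 3, so c ≥ 3. From constraints 4 and 8: c ≤ d and d ≤ 2, so c ≤ 2. But 2 < 3, so no value of c works.

Unsatisfiable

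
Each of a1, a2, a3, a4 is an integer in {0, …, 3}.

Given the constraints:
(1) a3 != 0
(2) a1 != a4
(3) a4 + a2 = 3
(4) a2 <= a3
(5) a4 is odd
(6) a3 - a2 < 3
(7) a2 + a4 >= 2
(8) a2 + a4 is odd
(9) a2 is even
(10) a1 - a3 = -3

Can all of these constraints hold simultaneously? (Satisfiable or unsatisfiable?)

One satisfying assignment is a1 = 0, a2 = 2, a3 = 3, a4 = 1.
For the less obvious constraints — constraint 3: a4 + a2 = 3; constraint 6: a3 - a2 = 1; constraint 7: a2 + a4 = 3 — and the others hold by inspection.

Satisfiable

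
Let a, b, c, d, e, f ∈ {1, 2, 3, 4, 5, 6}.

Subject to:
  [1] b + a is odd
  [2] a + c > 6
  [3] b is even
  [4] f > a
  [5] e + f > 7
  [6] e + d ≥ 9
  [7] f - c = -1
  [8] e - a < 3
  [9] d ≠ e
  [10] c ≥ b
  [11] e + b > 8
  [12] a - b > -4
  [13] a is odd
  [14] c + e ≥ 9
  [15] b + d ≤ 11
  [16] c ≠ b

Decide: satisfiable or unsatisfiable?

Take a = 3, b = 4, c = 6, d = 4, e = 5, f = 5. Then constraint 2: a + c = 9; constraint 5: e + f = 10; constraint 6: e + d = 9, and every other listed constraint is also met.

Satisfiable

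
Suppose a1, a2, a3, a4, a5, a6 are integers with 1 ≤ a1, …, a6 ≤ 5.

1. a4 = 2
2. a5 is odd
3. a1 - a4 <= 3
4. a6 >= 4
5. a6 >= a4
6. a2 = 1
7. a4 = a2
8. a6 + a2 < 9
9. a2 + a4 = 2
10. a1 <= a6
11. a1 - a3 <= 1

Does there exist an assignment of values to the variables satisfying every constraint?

Unsatisfiable

Constraint 1 fixes a4 = 2 and constraint 6 fixes a2 = 1, but constraint 7 requires a4 = a2. Since 2 ≠ 1, contradiction.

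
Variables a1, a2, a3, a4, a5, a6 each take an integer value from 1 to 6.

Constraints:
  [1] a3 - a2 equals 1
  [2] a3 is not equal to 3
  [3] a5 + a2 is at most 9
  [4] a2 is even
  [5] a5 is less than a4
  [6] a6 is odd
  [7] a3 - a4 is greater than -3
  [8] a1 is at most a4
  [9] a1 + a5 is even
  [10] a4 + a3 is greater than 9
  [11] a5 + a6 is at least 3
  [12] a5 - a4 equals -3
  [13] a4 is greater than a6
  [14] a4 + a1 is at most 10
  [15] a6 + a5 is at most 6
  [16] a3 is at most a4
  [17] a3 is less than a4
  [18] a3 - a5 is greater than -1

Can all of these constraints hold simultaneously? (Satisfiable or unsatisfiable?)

Setting (a1, a2, a3, a4, a5, a6) = (1, 4, 5, 6, 3, 1) satisfies everything: constraint 1: a3 - a2 = 1; constraint 3: a5 + a2 = 7, and the others follow.

Satisfiable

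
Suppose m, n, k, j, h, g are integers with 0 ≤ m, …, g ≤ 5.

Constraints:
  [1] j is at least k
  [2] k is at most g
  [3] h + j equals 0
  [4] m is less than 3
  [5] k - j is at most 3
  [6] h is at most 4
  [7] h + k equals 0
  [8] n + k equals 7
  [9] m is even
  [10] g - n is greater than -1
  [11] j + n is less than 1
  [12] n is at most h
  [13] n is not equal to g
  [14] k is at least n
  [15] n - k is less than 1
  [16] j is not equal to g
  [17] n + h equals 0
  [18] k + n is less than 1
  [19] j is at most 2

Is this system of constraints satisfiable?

From constraints 6 and 12: n ≤ h ≤ 4. From constraints 1 and 19: k ≤ j ≤ 2. Hence n + k ≤ 6. But constraint 8 requires n + k = 7, and 7 > 6. Contradiction.

Unsatisfiable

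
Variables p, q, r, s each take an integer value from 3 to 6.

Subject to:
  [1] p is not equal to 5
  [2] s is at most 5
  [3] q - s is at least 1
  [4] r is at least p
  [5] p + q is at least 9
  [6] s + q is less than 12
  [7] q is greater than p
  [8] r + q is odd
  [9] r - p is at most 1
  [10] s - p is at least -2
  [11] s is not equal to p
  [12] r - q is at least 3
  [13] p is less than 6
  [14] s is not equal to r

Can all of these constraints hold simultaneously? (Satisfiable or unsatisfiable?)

Unsatisfiable

Constraints 3, 9, 10, and 12 give q − s ≥ 1, s − p ≥ -2, p − r ≥ -1, r − q ≥ 3.
Adding all 4 inequalities: the left sides telescope to 0, and the right sides sum to 1 + (-2) + (-1) + 3 = 1. So 0 ≥ 1, which is false.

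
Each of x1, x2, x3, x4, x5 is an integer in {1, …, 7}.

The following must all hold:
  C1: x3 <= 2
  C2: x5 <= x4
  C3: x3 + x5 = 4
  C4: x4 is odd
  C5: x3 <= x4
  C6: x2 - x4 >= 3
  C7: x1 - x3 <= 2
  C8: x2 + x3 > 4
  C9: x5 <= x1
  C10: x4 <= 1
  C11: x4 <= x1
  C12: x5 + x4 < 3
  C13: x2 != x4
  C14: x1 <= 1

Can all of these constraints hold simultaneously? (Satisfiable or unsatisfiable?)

From constraints 5 and 10: x3 ≤ x4 ≤ 1. From constraints 9 and 14: x5 ≤ x1 ≤ 1. Hence x3 + x5 ≤ 2. But constraint 3 requires x3 + x5 = 4, and 4 > 2. Contradiction.

Unsatisfiable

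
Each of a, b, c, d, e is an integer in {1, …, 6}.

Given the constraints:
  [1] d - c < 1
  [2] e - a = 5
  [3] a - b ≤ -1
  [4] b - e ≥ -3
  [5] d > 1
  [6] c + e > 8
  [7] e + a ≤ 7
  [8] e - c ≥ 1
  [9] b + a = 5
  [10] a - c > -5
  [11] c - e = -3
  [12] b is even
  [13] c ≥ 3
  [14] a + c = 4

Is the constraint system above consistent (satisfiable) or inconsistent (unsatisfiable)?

One satisfying assignment is a = 1, b = 4, c = 3, d = 2, e = 6.
For the less obvious constraints — constraint 1: d - c = -1; constraint 2: e - a = 5; constraint 3: a - b = -3 — and the others hold by inspection.

Satisfiable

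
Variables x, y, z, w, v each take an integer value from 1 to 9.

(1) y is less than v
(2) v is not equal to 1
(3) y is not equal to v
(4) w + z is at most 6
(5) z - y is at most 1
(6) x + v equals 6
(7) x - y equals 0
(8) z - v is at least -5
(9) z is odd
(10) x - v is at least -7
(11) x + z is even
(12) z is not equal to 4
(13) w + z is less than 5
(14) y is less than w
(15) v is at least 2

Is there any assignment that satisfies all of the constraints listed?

Satisfiable

The assignment x = 1, y = 1, z = 1, w = 3, v = 5 works:
  constraint 4 holds since w + z = 4.
  constraint 5 holds since z - y = 0.
The rest check out directly.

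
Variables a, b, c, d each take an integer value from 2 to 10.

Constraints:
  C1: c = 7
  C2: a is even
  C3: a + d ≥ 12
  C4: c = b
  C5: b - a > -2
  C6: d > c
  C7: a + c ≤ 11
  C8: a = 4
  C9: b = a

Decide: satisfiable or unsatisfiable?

Constraint 1 fixes c = 7 and constraint 8 fixes a = 4. Constraints 4 and 9 give c = b = a, so c = a. But 7 ≠ 4 — contradiction.

Unsatisfiable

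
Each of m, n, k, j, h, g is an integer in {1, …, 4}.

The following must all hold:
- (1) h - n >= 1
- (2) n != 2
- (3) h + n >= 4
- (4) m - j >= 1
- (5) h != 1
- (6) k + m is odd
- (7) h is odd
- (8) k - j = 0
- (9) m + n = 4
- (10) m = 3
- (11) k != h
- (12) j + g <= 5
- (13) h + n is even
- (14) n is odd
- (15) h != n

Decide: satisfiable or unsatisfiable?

The assignment m = 3, n = 1, k = 2, j = 2, h = 3, g = 2 works:
  constraint 1 holds since h - n = 2.
  constraint 3 holds since h + n = 4.
The rest check out directly.

Satisfiable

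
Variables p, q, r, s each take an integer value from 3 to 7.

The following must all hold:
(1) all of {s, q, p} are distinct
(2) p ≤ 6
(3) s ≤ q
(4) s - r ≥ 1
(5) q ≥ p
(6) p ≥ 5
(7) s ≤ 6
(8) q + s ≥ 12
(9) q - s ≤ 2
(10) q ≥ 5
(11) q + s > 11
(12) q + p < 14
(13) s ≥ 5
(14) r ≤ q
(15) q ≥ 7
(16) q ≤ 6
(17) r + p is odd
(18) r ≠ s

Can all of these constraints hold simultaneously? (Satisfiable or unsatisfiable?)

Constraints 2, 6, 7, 10, 13, and 16 confine each of s, q, p to the 2 values {5, 6}.
Constraint 1 requires all 3 of them to be distinct, but only 2 values are available — impossible by the pigeonhole principle.

Unsatisfiable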